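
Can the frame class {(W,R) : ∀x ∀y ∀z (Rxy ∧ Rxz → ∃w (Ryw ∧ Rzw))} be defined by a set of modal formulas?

Yes — defined by ◇□q → □◇q

Yes: it is convergence, defined by the .2 schema ◇□q → □◇q.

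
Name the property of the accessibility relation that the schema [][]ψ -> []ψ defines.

density: forall x forall y (Rxy -> exists z (Rxz & Rzy))

This schema is the C4 axiom.
Its frame correspondent is density — forall x forall y (Rxy -> exists z (Rxz & Rzy)).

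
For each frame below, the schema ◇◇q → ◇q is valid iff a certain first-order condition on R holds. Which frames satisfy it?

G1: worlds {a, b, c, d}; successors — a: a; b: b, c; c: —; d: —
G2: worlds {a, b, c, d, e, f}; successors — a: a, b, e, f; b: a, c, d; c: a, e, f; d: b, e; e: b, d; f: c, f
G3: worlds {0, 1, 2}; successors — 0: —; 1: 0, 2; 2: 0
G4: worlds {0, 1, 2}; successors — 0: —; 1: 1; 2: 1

G1, G3, G4

The schema corresponds to transitivity: ∀x ∀y ∀z (Rxy ∧ Ryz → Rxz).
G1: holds.
G2: fails — Rbc and Rcf but not Rbf.
G3: holds.
G4: holds.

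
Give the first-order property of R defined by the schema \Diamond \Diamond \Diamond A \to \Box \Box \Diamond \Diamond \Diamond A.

\forall x \forall y \forall z ((x R^3 y \wedge x R^2 z) \to \exists w (y = w \wedge z R^3 w))

This is a Sahlqvist (Geach-type) schema ◇^3□^0A → □^2◇^3A.
First-order correspondent: \forall x \forall y \forall z ((x R^3 y \wedge x R^2 z) \to \exists w (y = w \wedge z R^3 w)).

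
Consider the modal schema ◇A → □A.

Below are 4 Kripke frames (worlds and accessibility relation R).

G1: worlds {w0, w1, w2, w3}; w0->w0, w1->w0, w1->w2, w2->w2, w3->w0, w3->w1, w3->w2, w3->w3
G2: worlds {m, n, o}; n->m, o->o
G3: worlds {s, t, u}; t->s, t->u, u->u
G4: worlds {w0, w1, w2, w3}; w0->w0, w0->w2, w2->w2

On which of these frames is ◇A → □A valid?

This is the axiom for partial functionality; its first-order frame correspondent is ∀x ∀y ∀z (Rxy ∧ Rxz → y = z).
G1: fails — w1 sees both w0 and w2.
G2: condition met.
G3: fails — t sees both s and u.
G4: fails — w0 sees both w0 and w2.
Valid on: G2.

G2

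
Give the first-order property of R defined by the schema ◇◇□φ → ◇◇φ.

This is a Sahlqvist (Geach-type) schema ◇^2□^1φ → □^0◇^2φ.
Minimal-valuation argument: fix x; take any y with xR^2y and any z with xR^0z. Set V(φ) to the set of worlds R-reachable from y in exactly 1 step. Then □^1φ holds at y, so the antecedent holds at x; validity forces ◇^2φ at z, giving a w with zR^2w and yR^1w.
First-order correspondent: ∀x ∀y (xR²y → ∃w (yRw ∧ xR²w)).

∀x ∀y (xR²y → ∃w (yRw ∧ xR²w))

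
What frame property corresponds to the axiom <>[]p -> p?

symmetry: forall x forall y (Rxy -> Ryx)

This schema is equivalent to the B axiom p → □◇p.
It corresponds to symmetry: forall x forall y (Rxy -> Ryx).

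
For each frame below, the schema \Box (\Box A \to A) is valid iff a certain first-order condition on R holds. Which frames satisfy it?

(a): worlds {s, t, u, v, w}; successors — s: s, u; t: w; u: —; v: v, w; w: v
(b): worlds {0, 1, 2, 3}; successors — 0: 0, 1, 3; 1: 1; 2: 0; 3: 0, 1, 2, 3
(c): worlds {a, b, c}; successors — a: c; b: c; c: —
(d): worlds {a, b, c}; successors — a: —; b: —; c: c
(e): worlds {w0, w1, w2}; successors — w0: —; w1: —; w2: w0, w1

Frame correspondent (Sahlqvist): \forall x \forall y (Rxy \to Ryy) — i.e. shift-reflexivity.
(a): fails — Rvw but not Rww.
(b): fails — R32 but not R22.
(c): fails — Rac but not Rcc.
(d): condition met.
(e): fails — Rw2w0 but not Rw0w0.
Valid on: (d).

(d)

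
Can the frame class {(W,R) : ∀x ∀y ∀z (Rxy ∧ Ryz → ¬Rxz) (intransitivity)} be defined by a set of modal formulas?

If a class were modally definable it would be closed under surjective bounded morphisms (Goldblatt–Thomason).
The 7-cycle (worlds s,t,u,v,w,x,y with s→t→u→v→w→x→y→s) is intransitive. Mapping every world to a single reflexive point • is a surjective bounded morphism; the reflexive point is not intransitive (R••∧R•• but R••).
So the class is not modally definable.

Not modally definable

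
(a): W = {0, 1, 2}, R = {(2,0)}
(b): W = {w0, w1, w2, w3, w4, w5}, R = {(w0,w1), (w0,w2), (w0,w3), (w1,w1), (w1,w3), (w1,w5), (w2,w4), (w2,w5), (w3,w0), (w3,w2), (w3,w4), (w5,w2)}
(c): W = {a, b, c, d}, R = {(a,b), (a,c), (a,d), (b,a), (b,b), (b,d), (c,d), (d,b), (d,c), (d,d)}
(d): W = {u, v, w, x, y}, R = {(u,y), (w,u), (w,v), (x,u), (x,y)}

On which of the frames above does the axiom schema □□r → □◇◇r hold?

(c)

This is the axiom for a generalized confluence (Geach) condition; its first-order frame correspondent is ∀x ∀z (xRz → ∃w (xR²w ∧ zR²w)).
(a): fails — 2R0 but no w with 2R²w and 0R²w.
(b): fails — w2Rw4 but no w with w2R²w and w4R²w.
(c): condition met.
(d): fails — uRy but no t with uR²t and yR²t.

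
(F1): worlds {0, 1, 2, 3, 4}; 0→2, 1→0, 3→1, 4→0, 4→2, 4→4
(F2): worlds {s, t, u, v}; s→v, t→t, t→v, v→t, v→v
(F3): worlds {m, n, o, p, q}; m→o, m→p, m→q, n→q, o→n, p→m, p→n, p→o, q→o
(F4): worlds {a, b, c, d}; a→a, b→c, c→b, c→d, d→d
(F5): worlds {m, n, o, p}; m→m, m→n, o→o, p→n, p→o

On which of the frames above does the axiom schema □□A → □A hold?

Frame correspondent (Sahlqvist): ∀x ∀y (Rxy → ∃z (Rxz ∧ Rzy)) — i.e. density.
(F1): fails — R10 but no z with R1z and Rz0.
(F2): holds.
(F3): fails — Ron but no z with Roz and Rzn.
(F4): fails — Rbc but no z with Rbz and Rzc.
(F5): fails — Rpn but no z with Rpz and Rzn.

(F2)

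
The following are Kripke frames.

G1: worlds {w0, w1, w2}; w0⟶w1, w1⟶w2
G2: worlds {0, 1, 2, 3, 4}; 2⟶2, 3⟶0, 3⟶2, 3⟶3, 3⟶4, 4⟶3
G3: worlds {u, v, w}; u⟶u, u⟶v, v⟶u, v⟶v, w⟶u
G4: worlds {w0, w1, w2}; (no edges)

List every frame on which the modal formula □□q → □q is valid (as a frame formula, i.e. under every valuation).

Frame correspondent (Sahlqvist): ∀x ∀y (Rxy → ∃z (Rxz ∧ Rzy)) — i.e. density.
G1: fails — Rw1w2 but no z with Rw1z and Rzw2.
G2: ✓.
G3: ✓.
G4: ✓.
Valid on: G2, G3, G4.

G2, G3, G4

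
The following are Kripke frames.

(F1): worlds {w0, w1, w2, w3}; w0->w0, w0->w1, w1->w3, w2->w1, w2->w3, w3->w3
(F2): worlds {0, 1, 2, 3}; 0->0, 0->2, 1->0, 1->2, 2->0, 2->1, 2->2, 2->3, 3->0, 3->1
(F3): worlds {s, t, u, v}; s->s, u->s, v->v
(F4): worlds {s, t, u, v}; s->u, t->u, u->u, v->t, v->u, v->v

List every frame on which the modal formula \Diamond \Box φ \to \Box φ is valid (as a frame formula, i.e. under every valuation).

The schema corresponds to the Euclidean property: \forall x \forall y \forall z (Rxy \wedge Rxz \to Ryz).
(F1): fails — Rw0w1 and Rw0w1 but not Rw1w1.
(F2): fails — R23 and R23 but not R33.
(F3): holds.
(F4): fails — Rvt and Rvv but not Rtv.

(F3)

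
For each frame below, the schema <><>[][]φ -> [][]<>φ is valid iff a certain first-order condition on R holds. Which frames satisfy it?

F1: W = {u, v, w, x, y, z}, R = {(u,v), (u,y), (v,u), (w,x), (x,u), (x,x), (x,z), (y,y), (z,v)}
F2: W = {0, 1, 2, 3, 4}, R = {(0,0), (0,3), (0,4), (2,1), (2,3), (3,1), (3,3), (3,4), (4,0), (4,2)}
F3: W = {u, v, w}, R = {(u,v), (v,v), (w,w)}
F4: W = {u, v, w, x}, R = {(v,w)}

The schema corresponds to a generalized confluence (Geach) condition: forall x forall y forall z ((x R^2 y & x R^2 z) -> exists w (y R^2 w & zRw)).
F1: fails — vR²v, vR²v but no t with vR²t and vRt.
F2: fails — 0R²0, 0R²1 but no w with 0R²w and 1Rw.
F3: condition met.
F4: condition met.
Valid on: F3, F4.

F3, F4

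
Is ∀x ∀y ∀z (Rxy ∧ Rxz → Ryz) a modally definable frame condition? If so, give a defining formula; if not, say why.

Yes — defined by ◇r → □◇r

The condition is the Euclidean property. A defining modal formula is ◇r → □◇r.
Suppose ◇r→□◇r is valid. Take Rxy, Rxz and set V(r)={y}. Then ◇r at x, so □◇r at x, so ◇r at z, so some w with Rzw has r; w=y, i.e. Rzy. By symmetry of the argument, Ryz.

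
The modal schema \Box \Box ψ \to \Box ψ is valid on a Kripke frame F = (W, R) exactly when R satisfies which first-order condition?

Density

Suppose □□ψ→□ψ is valid. Take Rxy and set V(ψ)={w : xR²w}. Then □□ψ at x, so □ψ at x, so ψ at y, i.e. ∃z(Rxz∧Rzy).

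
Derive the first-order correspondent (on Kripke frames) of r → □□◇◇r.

This is a Sahlqvist (Geach-type) schema ◇^0□^0r → □^2◇^2r.
First-order correspondent: ∀x ∀z (xR²z → ∃w (x = w ∧ zR²w)).

∀x ∀z (xR²z → ∃w (x = w ∧ zR²w))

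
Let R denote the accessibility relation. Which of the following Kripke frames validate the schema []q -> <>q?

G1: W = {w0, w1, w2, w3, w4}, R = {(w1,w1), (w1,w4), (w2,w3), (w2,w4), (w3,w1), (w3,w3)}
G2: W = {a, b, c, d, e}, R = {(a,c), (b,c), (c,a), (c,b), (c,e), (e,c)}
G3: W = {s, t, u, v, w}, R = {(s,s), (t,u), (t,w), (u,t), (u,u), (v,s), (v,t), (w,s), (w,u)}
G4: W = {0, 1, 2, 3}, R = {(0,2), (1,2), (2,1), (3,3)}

The schema corresponds to seriality: forall x exists y Rxy.
G1: fails — world w0 has no successor.
G2: fails — world d has no successor.
G3: satisfies the condition.
G4: satisfies the condition.

G3, G4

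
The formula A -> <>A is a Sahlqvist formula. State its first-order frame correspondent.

This schema is equivalent to the T axiom □A → A.
It corresponds to reflexivity: forall x Rxx.

reflexivity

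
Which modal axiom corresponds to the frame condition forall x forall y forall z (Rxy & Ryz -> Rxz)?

□p → □□p

The condition is transitivity. The 4 schema □p → □□p defines it.
Suppose □p→□□p is valid. Take Rxy, Ryz and set V(p)={w : Rxw}. Then □p at x, so □□p at x, so □p at y, so p at z, i.e. Rxz.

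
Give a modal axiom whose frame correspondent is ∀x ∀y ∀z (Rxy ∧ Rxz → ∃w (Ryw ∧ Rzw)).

◇□r → □◇r

A defining formula is ◇□r → □◇r (the .2 axiom).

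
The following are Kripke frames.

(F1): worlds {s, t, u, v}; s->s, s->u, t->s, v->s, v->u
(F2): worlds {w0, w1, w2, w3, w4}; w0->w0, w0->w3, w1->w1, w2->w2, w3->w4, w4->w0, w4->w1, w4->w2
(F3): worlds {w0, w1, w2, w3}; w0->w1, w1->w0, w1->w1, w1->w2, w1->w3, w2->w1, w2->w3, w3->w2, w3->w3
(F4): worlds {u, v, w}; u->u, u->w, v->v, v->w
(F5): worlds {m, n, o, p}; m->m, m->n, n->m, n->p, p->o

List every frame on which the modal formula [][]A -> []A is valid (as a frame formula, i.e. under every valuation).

Frame correspondent (Sahlqvist): forall x forall y (Rxy -> exists z (Rxz & Rzy)) — i.e. density.
(F1): condition met.
(F2): fails — Rw3w4 but no z with Rw3z and Rzw4.
(F3): condition met.
(F4): condition met.
(F5): fails — Rpo but no z with Rpz and Rzo.
Valid on: (F1), (F3), (F4).

(F1), (F3), (F4)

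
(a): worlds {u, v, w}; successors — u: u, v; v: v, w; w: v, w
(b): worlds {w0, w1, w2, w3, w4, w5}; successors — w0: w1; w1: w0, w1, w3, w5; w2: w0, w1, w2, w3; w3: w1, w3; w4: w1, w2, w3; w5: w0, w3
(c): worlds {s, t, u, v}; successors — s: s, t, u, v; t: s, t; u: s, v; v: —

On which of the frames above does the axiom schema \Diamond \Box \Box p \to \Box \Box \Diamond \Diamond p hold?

Frame correspondent (Sahlqvist): \forall x \forall y \forall z ((xRy \wedge x R^2 z) \to \exists w (y R^2 w \wedge z R^2 w)) — i.e. a generalized confluence (Geach) condition.
(a): holds.
(b): holds.
(c): fails — sRs, sR²v but no w with sR²w and vR²w.

(a), (b)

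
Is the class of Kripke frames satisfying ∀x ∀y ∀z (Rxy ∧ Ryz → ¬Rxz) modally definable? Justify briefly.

Any modally definable frame class is closed under surjective bounded morphisms.
The 7-cycle (worlds s,t,u,v,w,x,y with s→t→u→v→w→x→y→s) is intransitive. Mapping every world to a single reflexive point • is a surjective bounded morphism; the reflexive point is not intransitive (R••∧R•• but R••).
Hence intransitivity is not modally definable.

Not definable by any modal formula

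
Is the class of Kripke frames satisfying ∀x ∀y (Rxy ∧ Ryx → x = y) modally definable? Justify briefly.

No

Any modally definable frame class is closed under surjective bounded morphisms.
The 6-cycle (worlds s,t,u,v,w,x with s→t→u→v→w→x→s) is antisymmetric. Sending even-indexed worlds to • and odd-indexed worlds to ∘ is a surjective bounded morphism onto the two-world frame with •↔∘, which is not antisymmetric.
Hence antisymmetry is not modally definable.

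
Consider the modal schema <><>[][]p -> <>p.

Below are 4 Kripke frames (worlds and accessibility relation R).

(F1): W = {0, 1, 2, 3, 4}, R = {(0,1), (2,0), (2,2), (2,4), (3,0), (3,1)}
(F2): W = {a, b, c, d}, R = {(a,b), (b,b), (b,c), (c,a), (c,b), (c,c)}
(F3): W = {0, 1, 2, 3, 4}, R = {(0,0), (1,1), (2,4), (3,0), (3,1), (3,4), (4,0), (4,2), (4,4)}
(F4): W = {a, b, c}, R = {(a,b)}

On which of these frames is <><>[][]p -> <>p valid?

The schema corresponds to a generalized confluence (Geach) condition: forall x forall y (x R^2 y -> exists w (y R^2 w & xRw)).
(F1): fails — 2R²0 but no w with 0R²w and 2Rw.
(F2): satisfies the condition.
(F3): fails — 2R²0 but no w with 0R²w and 2Rw.
(F4): satisfies the condition.

(F2), (F4)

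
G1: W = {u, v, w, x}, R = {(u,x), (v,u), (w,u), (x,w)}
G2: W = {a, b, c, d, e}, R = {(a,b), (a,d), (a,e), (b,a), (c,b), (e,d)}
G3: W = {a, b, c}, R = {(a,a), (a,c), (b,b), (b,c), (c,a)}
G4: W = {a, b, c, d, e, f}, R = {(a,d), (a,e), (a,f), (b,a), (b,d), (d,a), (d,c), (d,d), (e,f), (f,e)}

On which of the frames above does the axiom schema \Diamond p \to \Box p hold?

The schema corresponds to partial functionality: \forall x \forall y \forall z (Rxy \wedge Rxz \to y = z).
G1: holds.
G2: fails — a sees both b and d.
G3: fails — a sees both a and c.
G4: fails — a sees both d and e.

G1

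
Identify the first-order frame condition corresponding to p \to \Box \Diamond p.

This schema is the B axiom.
It corresponds to symmetry: \forall x \forall y (Rxy \to Ryx).

Symmetry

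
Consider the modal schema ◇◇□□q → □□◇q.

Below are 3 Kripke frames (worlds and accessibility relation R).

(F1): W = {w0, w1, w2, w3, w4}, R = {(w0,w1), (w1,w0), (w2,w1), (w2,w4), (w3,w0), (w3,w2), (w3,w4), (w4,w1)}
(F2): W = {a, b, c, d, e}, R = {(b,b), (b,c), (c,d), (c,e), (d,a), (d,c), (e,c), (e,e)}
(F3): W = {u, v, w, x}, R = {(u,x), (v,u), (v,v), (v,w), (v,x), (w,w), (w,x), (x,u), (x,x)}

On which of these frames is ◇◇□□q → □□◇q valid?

(F3)

The schema corresponds to a generalized confluence (Geach) condition: ∀x ∀y ∀z ((xR²y ∧ xR²z) → ∃w (yR²w ∧ zRw)).
(F1): fails — w0R²w0, w0R²w0 but no w with w0R²w and w0Rw.
(F2): fails — bR²d, bR²b but no w with dR²w and bRw.
(F3): ✓.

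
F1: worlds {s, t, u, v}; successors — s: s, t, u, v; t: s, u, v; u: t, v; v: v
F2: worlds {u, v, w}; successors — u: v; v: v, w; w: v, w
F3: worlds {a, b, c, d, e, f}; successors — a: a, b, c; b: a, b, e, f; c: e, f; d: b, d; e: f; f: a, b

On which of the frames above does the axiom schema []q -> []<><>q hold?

F1, F2

This is the axiom for a generalized confluence (Geach) condition; its first-order frame correspondent is forall x forall z (xRz -> exists w (xRw & z R^2 w)).
F1: satisfies the condition.
F2: satisfies the condition.
F3: fails — cRe but no w with cRw and eR²w.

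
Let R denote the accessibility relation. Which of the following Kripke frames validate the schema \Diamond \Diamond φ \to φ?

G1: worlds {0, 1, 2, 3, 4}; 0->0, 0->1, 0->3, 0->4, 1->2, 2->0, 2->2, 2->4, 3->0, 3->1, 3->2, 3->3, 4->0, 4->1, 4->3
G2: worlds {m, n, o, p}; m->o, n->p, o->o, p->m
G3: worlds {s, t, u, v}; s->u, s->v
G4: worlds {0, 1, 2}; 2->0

G3, G4

The schema corresponds to a generalized confluence (Geach) condition: \forall x \forall y (x R^2 y \to \exists w (y = w \wedge x = w)).
G1: fails — 0R²1 but 1 ≠ 0.
G2: fails — mR²o but o ≠ m.
G3: condition met.
G4: condition met.
Valid on: G3, G4.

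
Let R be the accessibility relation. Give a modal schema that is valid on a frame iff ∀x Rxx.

This is reflexivity; the standard corresponding axiom is T: □r → r.
Suppose □r→r is valid. At any x set V(r)={w : Rxw}. Then □r holds at x, so r holds at x, i.e. Rxx.

□r → r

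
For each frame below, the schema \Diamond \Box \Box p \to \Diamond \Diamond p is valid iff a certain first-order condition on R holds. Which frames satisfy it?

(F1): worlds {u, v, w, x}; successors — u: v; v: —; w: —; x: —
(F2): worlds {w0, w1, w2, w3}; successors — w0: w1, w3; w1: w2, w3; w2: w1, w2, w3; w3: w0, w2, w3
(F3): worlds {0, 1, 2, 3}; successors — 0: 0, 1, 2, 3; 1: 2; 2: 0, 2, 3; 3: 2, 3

The schema corresponds to a generalized confluence (Geach) condition: \forall x \forall y (xRy \to \exists w (y R^2 w \wedge x R^2 w)).
(F1): fails — uRv but no t with vR²t and uR²t.
(F2): holds.
(F3): holds.

(F2), (F3)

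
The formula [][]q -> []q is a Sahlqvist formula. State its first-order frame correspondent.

Suppose □□q→□q is valid. Take Rxy and set V(q)={w : xR²w}. Then □□q at x, so □q at x, so q at y, i.e. ∃z(Rxz∧Rzy).

density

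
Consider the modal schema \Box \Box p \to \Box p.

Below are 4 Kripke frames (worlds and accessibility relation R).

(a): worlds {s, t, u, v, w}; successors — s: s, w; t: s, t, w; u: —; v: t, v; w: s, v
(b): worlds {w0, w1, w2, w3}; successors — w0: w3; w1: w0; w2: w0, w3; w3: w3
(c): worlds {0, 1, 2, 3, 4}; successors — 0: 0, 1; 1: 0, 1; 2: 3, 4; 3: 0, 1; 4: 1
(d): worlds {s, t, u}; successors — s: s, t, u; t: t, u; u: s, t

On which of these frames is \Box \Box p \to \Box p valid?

(a), (d)

This is the axiom for density; its first-order frame correspondent is \forall x \forall y (Rxy \to \exists z (Rxz \wedge Rzy)).
(a): satisfies the condition.
(b): fails — Rw1w0 but no z with Rw1z and Rzw0.
(c): fails — R23 but no z with R2z and Rz3.
(d): satisfies the condition.
Valid on: (a), (d).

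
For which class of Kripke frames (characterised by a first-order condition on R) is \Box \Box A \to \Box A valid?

density: \forall x \forall y (Rxy \to \exists z (Rxz \wedge Rzy))

This is the C4 axiom.
It corresponds to density: \forall x \forall y (Rxy \to \exists z (Rxz \wedge Rzy)).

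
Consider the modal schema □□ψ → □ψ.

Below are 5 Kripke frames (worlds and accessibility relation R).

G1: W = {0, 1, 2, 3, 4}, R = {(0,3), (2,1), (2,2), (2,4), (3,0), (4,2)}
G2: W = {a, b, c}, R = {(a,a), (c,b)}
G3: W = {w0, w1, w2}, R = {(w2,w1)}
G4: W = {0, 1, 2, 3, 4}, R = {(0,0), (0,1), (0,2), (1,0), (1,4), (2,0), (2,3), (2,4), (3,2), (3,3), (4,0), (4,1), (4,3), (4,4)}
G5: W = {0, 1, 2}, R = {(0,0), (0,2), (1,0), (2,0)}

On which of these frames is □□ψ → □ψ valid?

G4, G5

The schema corresponds to density: ∀x ∀y (Rxy → ∃z (Rxz ∧ Rzy)).
G1: fails — R03 but no z with R0z and Rz3.
G2: fails — Rcb but no z with Rcz and Rzb.
G3: fails — Rw2w1 but no z with Rw2z and Rzw1.
G4: ✓.
G5: ✓.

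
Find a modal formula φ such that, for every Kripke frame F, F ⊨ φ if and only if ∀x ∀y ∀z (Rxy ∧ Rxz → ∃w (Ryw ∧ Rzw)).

◇□s → □◇s

This is convergence; the standard corresponding axiom is .2: ◇□s → □◇s.
Suppose ◇□s→□◇s is valid. Take Rxy, Rxz and set V(s)={w : Ryw}. Then □s at y so ◇□s at x, so □◇s at x, so ◇s at z, giving w with Rzw and Ryw.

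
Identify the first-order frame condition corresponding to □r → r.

reflexivity: ∀x Rxx

Suppose □r→r is valid. At any x set V(r)={w : Rxw}. Then □r holds at x, so r holds at x, i.e. Rxx.
Conversely, on a frame with reflexivity the schema holds at every world under every valuation.
So the correspondent is reflexivity.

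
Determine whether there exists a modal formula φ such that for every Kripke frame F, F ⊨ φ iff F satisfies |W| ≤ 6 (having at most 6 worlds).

If a class were modally definable it would be closed under disjoint unions (Goldblatt–Thomason).
Any modal formula valid on each of 7 disjoint one-world frames is valid on their disjoint union (validity is preserved under disjoint unions). Each one-world frame has |W|=1≤6, but the union has |W|=7.
Hence having at most 6 worlds is not modally definable.

Not definable by any modal formula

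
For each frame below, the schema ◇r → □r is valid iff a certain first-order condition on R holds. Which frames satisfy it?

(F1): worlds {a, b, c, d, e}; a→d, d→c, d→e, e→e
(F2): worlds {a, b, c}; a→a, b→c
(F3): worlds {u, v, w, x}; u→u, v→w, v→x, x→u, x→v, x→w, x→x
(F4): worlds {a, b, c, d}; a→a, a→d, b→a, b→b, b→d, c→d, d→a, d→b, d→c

This is the axiom for partial functionality; its first-order frame correspondent is ∀x ∀y ∀z (Rxy ∧ Rxz → y = z).
(F1): fails — d sees both c and e.
(F2): ✓.
(F3): fails — v sees both w and x.
(F4): fails — a sees both a and d.

(F2)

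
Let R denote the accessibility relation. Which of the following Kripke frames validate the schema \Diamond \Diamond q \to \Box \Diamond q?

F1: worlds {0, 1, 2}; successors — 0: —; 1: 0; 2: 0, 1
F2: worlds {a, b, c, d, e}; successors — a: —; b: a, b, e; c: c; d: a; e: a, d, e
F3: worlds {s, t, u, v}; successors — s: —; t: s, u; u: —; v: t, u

none

Frame correspondent (Sahlqvist): \forall x \forall y \forall z ((x R^2 y \wedge xRz) \to \exists w (y = w \wedge zRw)) — i.e. a generalized confluence (Geach) condition.
F1: fails — 2R²0, 2R0 but no w with 0=w and 0Rw.
F2: fails — bR²a, bRa but no w with a=w and aRw.
F3: fails — vR²s, vRu but no w with s=w and uRw.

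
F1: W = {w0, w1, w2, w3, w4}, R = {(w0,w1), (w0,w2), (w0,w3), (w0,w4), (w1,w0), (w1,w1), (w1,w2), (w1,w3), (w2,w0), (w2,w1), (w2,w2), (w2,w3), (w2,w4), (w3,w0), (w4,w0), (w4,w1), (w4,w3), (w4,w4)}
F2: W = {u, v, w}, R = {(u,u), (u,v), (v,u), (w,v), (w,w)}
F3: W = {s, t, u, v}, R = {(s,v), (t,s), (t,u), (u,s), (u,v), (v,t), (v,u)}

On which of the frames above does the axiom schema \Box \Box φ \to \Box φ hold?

F2

This is the axiom for density; its first-order frame correspondent is \forall x \forall y (Rxy \to \exists z (Rxz \wedge Rzy)).
F1: fails — Rw3w0 but no z with Rw3z and Rzw0.
F2: holds.
F3: fails — Rus but no z with Ruz and Rzs.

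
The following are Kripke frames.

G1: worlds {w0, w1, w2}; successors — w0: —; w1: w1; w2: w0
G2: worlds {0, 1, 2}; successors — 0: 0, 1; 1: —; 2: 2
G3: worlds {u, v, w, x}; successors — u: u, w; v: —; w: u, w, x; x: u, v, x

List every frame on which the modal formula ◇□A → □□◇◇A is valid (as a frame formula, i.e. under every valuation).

Frame correspondent (Sahlqvist): ∀x ∀y ∀z ((xRy ∧ xR²z) → ∃w (yRw ∧ zR²w)) — i.e. a generalized confluence (Geach) condition.
G1: satisfies the condition.
G2: fails — 0R0, 0R²1 but no w with 0Rw and 1R²w.
G3: fails — wRu, wR²v but no t with uRt and vR²t.

G1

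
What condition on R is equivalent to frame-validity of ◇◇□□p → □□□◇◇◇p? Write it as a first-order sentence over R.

∀x ∀y ∀z ((xR²y ∧ xR³z) → ∃w (yR²w ∧ zR³w))

This is a Sahlqvist (Geach-type) schema ◇^2□^2p → □^3◇^3p.
Minimal-valuation argument: fix x; take any y with xR^2y and any z with xR^3z. Set V(p) to the set of worlds R-reachable from y in exactly 2 steps. Then □^2p holds at y, so the antecedent holds at x; validity forces ◇^3p at z, giving a w with zR^3w and yR^2w.
First-order correspondent: ∀x ∀y ∀z ((xR²y ∧ xR³z) → ∃w (yR²w ∧ zR³w)).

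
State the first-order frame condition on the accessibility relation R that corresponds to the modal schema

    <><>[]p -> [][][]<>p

This is a Sahlqvist (Geach-type) schema ◇^2□^1p → □^3◇^1p.
Minimal-valuation argument: fix x; take any y with xR^2y and any z with xR^3z. Set V(p) to the set of worlds R-reachable from y in exactly 1 step. Then □^1p holds at y, so the antecedent holds at x; validity forces ◇^1p at z, giving a w with zR^1w and yR^1w.
First-order correspondent: forall x forall y forall z ((x R^2 y & x R^3 z) -> exists w (yRw & zRw)).

forall x forall y forall z ((x R^2 y & x R^3 z) -> exists w (yRw & zRw))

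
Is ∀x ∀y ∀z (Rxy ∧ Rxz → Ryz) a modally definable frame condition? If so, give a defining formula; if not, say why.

Yes, by ◇q → □◇q

Yes: it is the Euclidean property, defined by the 5 schema ◇q → □◇q.
Suppose ◇q→□◇q is valid. Take Rxy, Rxz and set V(q)={y}. Then ◇q at x, so □◇q at x, so ◇q at z, so some w with Rzw has q; w=y, i.e. Rzy. By symmetry of the argument, Ryz.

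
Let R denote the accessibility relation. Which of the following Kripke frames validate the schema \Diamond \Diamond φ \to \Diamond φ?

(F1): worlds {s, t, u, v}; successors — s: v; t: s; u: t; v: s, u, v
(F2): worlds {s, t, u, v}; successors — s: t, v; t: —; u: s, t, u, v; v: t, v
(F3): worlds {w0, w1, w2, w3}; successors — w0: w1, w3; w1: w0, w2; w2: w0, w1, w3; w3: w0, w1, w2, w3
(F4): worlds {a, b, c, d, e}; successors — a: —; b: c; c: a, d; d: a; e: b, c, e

(F2)

Frame correspondent (Sahlqvist): \forall x \forall y (x R^2 y \to \exists w (y = w \wedge xRw)) — i.e. a generalized confluence (Geach) condition.
(F1): fails — sR²s but no w with s=w and sRw.
(F2): ✓.
(F3): fails — w0R²w0 but no w with w0=w and w0Rw.
(F4): fails — bR²a but no w with a=w and bRw.
Valid on: (F2).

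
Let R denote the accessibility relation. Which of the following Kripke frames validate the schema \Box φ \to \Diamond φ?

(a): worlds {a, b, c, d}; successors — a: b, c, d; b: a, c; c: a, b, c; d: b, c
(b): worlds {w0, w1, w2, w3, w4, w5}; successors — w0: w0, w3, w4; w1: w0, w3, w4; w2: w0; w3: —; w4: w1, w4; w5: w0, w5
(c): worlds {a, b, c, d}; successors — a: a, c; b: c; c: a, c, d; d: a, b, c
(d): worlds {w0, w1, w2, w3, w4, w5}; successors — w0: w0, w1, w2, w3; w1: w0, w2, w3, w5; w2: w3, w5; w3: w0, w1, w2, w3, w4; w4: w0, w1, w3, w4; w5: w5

This is the axiom for seriality; its first-order frame correspondent is \forall x \exists y Rxy.
(a): holds.
(b): fails — world w3 has no successor.
(c): holds.
(d): holds.

(a), (c), (d)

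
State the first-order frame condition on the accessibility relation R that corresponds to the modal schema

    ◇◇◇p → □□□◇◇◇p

This is a Sahlqvist (Geach-type) schema ◇^3□^0p → □^3◇^3p.
Minimal-valuation argument: fix x; take any y with xR^3y and any z with xR^3z. Set V(p) to the set of worlds R-reachable from y in exactly 0 steps. Then □^0p holds at y, so the antecedent holds at x; validity forces ◇^3p at z, giving a w with zR^3w and yR^0w.
First-order correspondent: ∀x ∀y ∀z ((xR³y ∧ xR³z) → ∃w (y = w ∧ zR³w)).

∀x ∀y ∀z ((xR³y ∧ xR³z) → ∃w (y = w ∧ zR³w))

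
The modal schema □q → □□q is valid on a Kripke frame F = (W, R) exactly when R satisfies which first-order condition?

Suppose □q→□□q is valid. Take Rxy, Ryz and set V(q)={w : Rxw}. Then □q at x, so □□q at x, so □q at y, so q at z, i.e. Rxz.
Conversely, on a frame with transitivity the schema holds at every world under every valuation.
Frame condition: ∀x ∀y ∀z (Rxy ∧ Ryz → Rxz).

transitivity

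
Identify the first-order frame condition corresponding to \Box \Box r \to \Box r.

Density

Suppose □□r→□r is valid. Take Rxy and set V(r)={w : xR²w}. Then □□r at x, so □r at x, so r at y, i.e. ∃z(Rxz∧Rzy).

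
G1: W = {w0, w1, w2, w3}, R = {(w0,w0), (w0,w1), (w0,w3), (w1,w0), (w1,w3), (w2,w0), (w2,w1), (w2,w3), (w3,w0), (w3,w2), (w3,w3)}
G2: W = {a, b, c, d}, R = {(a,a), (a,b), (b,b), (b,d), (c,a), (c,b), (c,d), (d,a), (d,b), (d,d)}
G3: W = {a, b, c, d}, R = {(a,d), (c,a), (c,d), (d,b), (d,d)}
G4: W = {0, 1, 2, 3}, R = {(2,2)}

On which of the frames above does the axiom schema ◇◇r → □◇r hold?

G4

This is the axiom for a generalized confluence (Geach) condition; its first-order frame correspondent is ∀x ∀y ∀z ((xR²y ∧ xRz) → ∃w (y = w ∧ zRw)).
G1: fails — w0R²w1, w0Rw1 but no w with w1=w and w1Rw.
G2: fails — aR²a, aRb but no w with a=w and bRw.
G3: fails — cR²b, cRa but no w with b=w and aRw.
G4: condition met.
Valid on: G4.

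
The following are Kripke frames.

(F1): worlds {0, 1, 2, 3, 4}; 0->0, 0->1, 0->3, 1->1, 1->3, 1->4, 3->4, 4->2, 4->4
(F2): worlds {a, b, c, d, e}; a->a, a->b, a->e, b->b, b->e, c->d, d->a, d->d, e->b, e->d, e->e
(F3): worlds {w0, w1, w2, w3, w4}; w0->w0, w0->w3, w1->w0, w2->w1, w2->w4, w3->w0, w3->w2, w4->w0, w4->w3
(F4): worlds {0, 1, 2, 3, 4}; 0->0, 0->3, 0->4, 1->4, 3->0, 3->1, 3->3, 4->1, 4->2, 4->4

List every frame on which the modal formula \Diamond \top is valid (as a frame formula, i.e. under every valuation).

(F2), (F3)

Frame correspondent (Sahlqvist): \forall x \exists y Rxy — i.e. seriality.
(F1): fails — world 2 has no successor.
(F2): condition met.
(F3): condition met.
(F4): fails — world 2 has no successor.
Valid on: (F2), (F3).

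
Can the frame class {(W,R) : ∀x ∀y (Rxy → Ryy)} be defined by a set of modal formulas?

Yes, by □(□r → r)

The condition is shift-reflexivity. A defining modal formula is □(□r → r).
Suppose □(□r→r) is valid. Take Rxy and set V(r)={w : Ryw}. Then at y, □r holds; since □(□r→r) at x, □r→r at y, so r at y, i.e. Ryy.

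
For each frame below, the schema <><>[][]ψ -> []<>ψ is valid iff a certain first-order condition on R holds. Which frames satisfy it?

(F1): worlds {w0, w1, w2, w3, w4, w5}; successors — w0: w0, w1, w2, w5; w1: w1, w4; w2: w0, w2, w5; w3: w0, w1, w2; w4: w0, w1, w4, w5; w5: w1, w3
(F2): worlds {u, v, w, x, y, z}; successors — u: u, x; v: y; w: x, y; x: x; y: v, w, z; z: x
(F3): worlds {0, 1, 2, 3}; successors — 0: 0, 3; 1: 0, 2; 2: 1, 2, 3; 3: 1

Frame correspondent (Sahlqvist): forall x forall y forall z ((x R^2 y & xRz) -> exists w (y R^2 w & zRw)) — i.e. a generalized confluence (Geach) condition.
(F1): ✓.
(F2): fails — vR²z, vRy but no t with zR²t and yRt.
(F3): fails — 0R²3, 0R3 but no w with 3R²w and 3Rw.

(F1)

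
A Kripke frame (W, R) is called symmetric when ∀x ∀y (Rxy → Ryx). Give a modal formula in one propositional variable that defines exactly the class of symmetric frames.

ψ → □◇ψ

This is symmetry; the standard corresponding axiom is B: ψ → □◇ψ.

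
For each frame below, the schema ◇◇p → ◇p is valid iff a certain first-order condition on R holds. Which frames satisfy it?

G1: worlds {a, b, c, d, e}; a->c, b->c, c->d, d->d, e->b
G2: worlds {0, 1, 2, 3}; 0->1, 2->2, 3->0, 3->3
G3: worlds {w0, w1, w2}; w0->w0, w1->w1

G3

Frame correspondent (Sahlqvist): ∀x ∀y ∀z (Rxy ∧ Ryz → Rxz) — i.e. transitivity.
G1: fails — Rbc and Rcd but not Rbd.
G2: fails — R30 and R01 but not R31.
G3: holds.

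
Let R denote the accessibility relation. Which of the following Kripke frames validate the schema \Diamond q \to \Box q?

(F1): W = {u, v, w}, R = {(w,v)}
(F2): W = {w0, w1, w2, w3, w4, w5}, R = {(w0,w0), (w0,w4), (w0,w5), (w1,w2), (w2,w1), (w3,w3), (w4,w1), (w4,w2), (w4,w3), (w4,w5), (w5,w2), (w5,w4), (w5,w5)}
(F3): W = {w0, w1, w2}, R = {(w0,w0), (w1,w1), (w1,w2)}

(F1)

The schema corresponds to partial functionality: \forall x \forall y \forall z (Rxy \wedge Rxz \to y = z).
(F1): holds.
(F2): fails — w0 sees both w0 and w4.
(F3): fails — w1 sees both w1 and w2.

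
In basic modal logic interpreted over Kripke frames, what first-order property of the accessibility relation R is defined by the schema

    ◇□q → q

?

Replacing q by ¬q and contraposing gives the equivalent schema q → □◇q.
Suppose q→□◇q is valid. Take Rxy and set V(q)={x}. Then q at x, so □◇q at x, so ◇q at y, so some z with Ryz has q; z=x, i.e. Ryx.

symmetry: ∀x ∀y (Rxy → Ryx)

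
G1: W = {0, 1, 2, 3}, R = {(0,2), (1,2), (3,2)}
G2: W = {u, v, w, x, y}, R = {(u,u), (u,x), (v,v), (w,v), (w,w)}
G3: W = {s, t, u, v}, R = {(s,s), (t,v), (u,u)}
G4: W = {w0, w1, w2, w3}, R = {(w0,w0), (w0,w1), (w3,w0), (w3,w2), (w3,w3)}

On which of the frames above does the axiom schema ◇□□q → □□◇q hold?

Frame correspondent (Sahlqvist): ∀x ∀y ∀z ((xRy ∧ xR²z) → ∃w (yR²w ∧ zRw)) — i.e. a generalized confluence (Geach) condition.
G1: satisfies the condition.
G2: fails — uRu, uR²x but no t with uR²t and xRt.
G3: satisfies the condition.
G4: fails — w0Rw0, w0R²w1 but no w with w0R²w and w1Rw.

G1, G3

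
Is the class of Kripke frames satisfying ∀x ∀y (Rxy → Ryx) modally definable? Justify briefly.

This is a Sahlqvist condition; the B axiom q → □◇q defines it.
Suppose q→□◇q is valid. Take Rxy and set V(q)={x}. Then q at x, so □◇q at x, so ◇q at y, so some z with Ryz has q; z=x, i.e. Ryx.

Definable; q → □◇q defines it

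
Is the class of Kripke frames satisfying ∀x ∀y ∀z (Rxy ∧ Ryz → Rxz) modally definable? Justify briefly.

Definable; □p → □□p defines it

Yes: it is transitivity, defined by the 4 schema □p → □□p.
Suppose □p→□□p is valid. Take Rxy, Ryz and set V(p)={w : Rxw}. Then □p at x, so □□p at x, so □p at y, so p at z, i.e. Rxz.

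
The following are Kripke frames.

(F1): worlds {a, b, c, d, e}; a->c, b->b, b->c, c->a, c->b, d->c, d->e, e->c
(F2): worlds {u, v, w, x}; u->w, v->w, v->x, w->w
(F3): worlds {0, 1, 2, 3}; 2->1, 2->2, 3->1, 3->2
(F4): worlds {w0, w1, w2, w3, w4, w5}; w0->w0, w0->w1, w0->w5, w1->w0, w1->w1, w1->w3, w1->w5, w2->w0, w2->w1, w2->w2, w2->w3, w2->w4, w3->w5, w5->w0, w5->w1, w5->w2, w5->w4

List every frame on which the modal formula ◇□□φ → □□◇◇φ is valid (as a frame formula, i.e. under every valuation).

The schema corresponds to a generalized confluence (Geach) condition: ∀x ∀y ∀z ((xRy ∧ xR²z) → ∃w (yR²w ∧ zR²w)).
(F1): satisfies the condition.
(F2): fails — vRx, vR²w but no t with xR²t and wR²t.
(F3): fails — 2R1, 2R²1 but no w with 1R²w and 1R²w.
(F4): fails — w0Rw0, w0R²w4 but no w with w0R²w and w4R²w.

(F1)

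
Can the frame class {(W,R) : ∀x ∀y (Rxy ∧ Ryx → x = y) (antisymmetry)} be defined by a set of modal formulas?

If a class were modally definable it would be closed under surjective bounded morphisms (Goldblatt–Thomason).
The 8-cycle (worlds w0,w1,w2,w3,w4,w5,w6,w7 with w0→w1→w2→w3→w4→w5→w6→w7→w0) is antisymmetric. Sending even-indexed worlds to a and odd-indexed worlds to b is a surjective bounded morphism onto the two-world frame with a↔b, which is not antisymmetric.
So the class is not modally definable.

Not definable by any modal formula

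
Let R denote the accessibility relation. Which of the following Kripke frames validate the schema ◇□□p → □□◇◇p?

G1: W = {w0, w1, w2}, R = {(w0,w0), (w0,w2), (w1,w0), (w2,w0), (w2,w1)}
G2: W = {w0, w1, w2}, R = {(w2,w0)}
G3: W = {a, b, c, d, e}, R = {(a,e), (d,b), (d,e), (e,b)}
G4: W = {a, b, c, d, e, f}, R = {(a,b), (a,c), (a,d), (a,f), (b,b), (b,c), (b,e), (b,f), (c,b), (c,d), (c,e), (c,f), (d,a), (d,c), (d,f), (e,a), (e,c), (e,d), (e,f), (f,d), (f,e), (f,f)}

Frame correspondent (Sahlqvist): ∀x ∀y ∀z ((xRy ∧ xR²z) → ∃w (yR²w ∧ zR²w)) — i.e. a generalized confluence (Geach) condition.
G1: holds.
G2: holds.
G3: fails — aRe, aR²b but no w with eR²w and bR²w.
G4: holds.

G1, G2, G4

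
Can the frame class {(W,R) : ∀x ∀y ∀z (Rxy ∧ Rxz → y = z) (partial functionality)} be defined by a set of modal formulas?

Yes, by ◇q → □q

The condition is partial functionality. A defining modal formula is ◇q → □q.
Suppose ◇q→□q is valid. Take Rxy, Rxz and set V(q)={y}. Then ◇q at x, so □q at x, so q at z, i.e. z=y.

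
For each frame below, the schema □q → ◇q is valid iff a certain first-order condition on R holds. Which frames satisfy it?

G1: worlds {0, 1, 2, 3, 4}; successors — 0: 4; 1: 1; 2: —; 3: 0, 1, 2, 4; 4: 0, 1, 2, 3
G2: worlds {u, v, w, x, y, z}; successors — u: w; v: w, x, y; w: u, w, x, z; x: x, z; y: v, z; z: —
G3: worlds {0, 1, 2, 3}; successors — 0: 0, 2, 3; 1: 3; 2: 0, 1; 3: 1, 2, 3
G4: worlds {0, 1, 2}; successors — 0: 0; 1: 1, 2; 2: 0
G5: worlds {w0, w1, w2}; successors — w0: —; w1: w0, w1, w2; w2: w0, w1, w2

The schema corresponds to seriality: ∀x ∃y Rxy.
G1: fails — world 2 has no successor.
G2: fails — world z has no successor.
G3: satisfies the condition.
G4: satisfies the condition.
G5: fails — world w0 has no successor.

G3, G4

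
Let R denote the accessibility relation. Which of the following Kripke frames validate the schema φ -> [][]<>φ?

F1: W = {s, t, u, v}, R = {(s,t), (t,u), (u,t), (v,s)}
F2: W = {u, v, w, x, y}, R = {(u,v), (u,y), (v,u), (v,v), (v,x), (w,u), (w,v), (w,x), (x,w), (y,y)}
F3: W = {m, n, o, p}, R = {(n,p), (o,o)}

The schema corresponds to a generalized confluence (Geach) condition: forall x forall z (x R^2 z -> exists w (x = w & zRw)).
F1: fails — sR²u but no w with s=w and uRw.
F2: fails — uR²u but no t with u=t and uRt.
F3: ✓.

F3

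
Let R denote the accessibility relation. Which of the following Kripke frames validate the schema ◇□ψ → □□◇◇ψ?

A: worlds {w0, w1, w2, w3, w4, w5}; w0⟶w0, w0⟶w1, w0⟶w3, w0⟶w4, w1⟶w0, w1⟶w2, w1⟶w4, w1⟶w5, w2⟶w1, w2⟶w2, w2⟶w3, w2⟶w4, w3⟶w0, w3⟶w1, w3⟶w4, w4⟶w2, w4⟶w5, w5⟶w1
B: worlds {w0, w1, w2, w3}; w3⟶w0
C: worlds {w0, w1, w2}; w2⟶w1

Frame correspondent (Sahlqvist): ∀x ∀y ∀z ((xRy ∧ xR²z) → ∃w (yRw ∧ zR²w)) — i.e. a generalized confluence (Geach) condition.
A: fails — w1Rw5, w1R²w5 but no w with w5Rw and w5R²w.
B: holds.
C: holds.

B, C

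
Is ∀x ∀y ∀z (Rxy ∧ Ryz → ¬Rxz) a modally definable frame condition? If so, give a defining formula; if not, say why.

Not definable by any modal formula

Any modally definable frame class is closed under surjective bounded morphisms.
The 3-cycle (worlds 0,1,2 with 0→1→2→0) is intransitive. Mapping every world to a single reflexive point • is a surjective bounded morphism; the reflexive point is not intransitive (R••∧R•• but R••).
So the class is not modally definable.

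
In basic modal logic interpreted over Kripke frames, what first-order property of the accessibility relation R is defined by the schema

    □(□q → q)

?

shift-reflexivity

Suppose □(□q→q) is valid. Take Rxy and set V(q)={w : Ryw}. Then at y, □q holds; since □(□q→q) at x, □q→q at y, so q at y, i.e. Ryy.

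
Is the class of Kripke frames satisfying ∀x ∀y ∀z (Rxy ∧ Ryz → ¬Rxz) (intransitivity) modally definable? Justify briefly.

Any modally definable frame class is closed under surjective bounded morphisms.
The 7-cycle (worlds s,t,u,v,w,x,y with s→t→u→v→w→x→y→s) is intransitive. Mapping every world to a single reflexive point • is a surjective bounded morphism; the reflexive point is not intransitive (R••∧R•• but R••).
So the class is not modally definable.

No — not modally definable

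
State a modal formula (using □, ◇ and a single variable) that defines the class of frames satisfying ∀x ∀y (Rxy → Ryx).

A defining formula is s → □◇s (the B axiom).
Suppose s→□◇s is valid. Take Rxy and set V(s)={x}. Then s at x, so □◇s at x, so ◇s at y, so some z with Ryz has s; z=x, i.e. Ryx.

s → □◇s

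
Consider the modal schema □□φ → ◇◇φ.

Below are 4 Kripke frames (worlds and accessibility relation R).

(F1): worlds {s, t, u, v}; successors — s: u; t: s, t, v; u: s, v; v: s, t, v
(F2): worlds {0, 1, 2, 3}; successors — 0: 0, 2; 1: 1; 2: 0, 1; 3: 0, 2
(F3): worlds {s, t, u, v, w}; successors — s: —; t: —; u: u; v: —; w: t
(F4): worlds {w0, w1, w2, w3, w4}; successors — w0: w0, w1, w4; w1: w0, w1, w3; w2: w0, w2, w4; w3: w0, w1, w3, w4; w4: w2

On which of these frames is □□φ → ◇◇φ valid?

(F1), (F2), (F4)

Frame correspondent (Sahlqvist): ∀x ∃w (xR²w ∧ xR²w) — i.e. a generalized confluence (Geach) condition.
(F1): satisfies the condition.
(F2): satisfies the condition.
(F3): fails — at s but no w* with sR²w* and sR²w*.
(F4): satisfies the condition.
Valid on: (F1), (F2), (F4).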